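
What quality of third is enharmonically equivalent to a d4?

A diminished fourth spans 4 semitones.
A third spanning 4 semitones is major (the major third is 4).

major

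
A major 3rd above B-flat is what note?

A third above B lands on the letter D.
A major third spans 4 semitones, so Bb moves to pitch class 2. On the letter D that is D.

D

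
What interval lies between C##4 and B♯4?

The letter names run C→B, a span of 6 letter steps, so the interval is some kind of seventh.
C## to B# is 10 semitones. A major seventh is 11, so 10 makes it minor.

minor seventh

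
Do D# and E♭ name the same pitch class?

D# is pitch class 3; Eb is pitch class 3.
All spellings map to pitch class 3, so they are enharmonically equivalent.

Yes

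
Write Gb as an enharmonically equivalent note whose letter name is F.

F#

Plain F sits 1 semitone below Gb, so on the letter F the same pitch needs a sharp: F#.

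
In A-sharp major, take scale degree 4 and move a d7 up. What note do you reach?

C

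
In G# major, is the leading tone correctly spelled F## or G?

Each scale degree takes a distinct letter name. Degree 7 of a scale on G must use the letter F.
F## and G are enharmonically the same pitch, but only F## uses the letter F, so it is the correct spelling here.

F##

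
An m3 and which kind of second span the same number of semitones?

augmented

A minor third spans 3 semitones.
A second spanning 3 semitones is augmented (the major second is 2).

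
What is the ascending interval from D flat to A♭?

perfect fifth

Counting letters D–E–F–G–A gives a fifth.
Db→Ab = 7 semitones, exactly the perfect fifth.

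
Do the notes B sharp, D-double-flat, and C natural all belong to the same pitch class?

B# is pitch class 0; Dbb is pitch class 0; C is pitch class 0.
All spellings map to pitch class 0, so they are enharmonically equivalent.

Yes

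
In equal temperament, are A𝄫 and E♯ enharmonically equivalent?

No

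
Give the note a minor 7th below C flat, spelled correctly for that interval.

Db

A seventh below C lands on the letter D.
A minor seventh spans 10 semitones, so Cb moves to pitch class 1. On the letter D that is Db.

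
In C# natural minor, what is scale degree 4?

The C# natural minor scale runs C# D# E F# G# A B.
Degree 4 is F#.

F#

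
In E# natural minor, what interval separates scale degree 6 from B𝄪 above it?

Scale degree 6 of E# natural minor is C#.
C# up to B##: letters C→B make it a seventh; 12 semitones makes it augmented.

augmented seventh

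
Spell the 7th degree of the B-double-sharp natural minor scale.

A##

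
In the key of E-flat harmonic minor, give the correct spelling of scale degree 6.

Cb

Degree 6 takes the letter 5 steps above E, which is C.
In harmonic minor, degree 6 sits 8 semitones above the tonic. Eb + 8 semitones is pitch class 11, spelled on C as Cb.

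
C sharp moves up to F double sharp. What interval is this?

Counting letters C–D–E–F gives a fourth.
C#→F## = 6 semitones, 1 wider than the perfect fourth (5), so augmented.

augmented fourth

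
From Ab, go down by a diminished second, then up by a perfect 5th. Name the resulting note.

A diminished second down from Ab is G# (letter G, 0 semitones down).
A perfect fifth up from G# is D# (letter D, 7 semitones up).

D#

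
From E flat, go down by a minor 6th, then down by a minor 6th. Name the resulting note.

A minor sixth down from Eb is G (letter G, 8 semitones down).
A minor sixth down from G is B (letter B, 8 semitones down).

B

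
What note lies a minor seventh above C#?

B

A seventh above C lands on the letter B.
A minor seventh spans 10 semitones, so C# moves to pitch class 11. On the letter B that is B.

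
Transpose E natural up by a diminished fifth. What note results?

Bb

E up a perfect fifth is B, so the target letter is B.
From E, a diminished fifth is 6 semitones up: Bb.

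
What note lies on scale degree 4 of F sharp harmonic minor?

B

Degree 4 takes the letter 3 steps above F, which is B.
In harmonic minor, degree 4 sits 5 semitones above the tonic. F# + 5 semitones is pitch class 11, spelled on B as B.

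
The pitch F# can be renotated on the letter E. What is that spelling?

E##

F# is pitch class 6. The letter E alone is pitch class 4.
To reach pitch class 6 from E requires an offset of +2 semitones, i.e. double sharp: E##.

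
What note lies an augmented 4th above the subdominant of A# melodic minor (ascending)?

G##

The subdominant of A# melodic minor (ascending) is D#.
An augmented fourth (6 semitones) above D# lands on the letter G, giving G##.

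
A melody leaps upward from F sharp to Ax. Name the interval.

The letter names run F→A, a span of 2 letter steps, so the interval is some kind of third.
F# to A## is 5 semitones. A major third is 4, so 5 makes it augmented.

augmented third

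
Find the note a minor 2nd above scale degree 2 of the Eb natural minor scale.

Gb

Scale degree 2 of Eb natural minor is F.
A minor second (1 semitone) above F lands on the letter G, giving Gb.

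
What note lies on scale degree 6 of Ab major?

Degree 6 takes the letter 5 steps above A, which is F.
In major, degree 6 sits 9 semitones above the tonic. Ab + 9 semitones is pitch class 5, spelled on F as F.

F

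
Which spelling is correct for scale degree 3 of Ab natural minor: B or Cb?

Cb

Each scale degree takes a distinct letter name. Degree 3 of a scale on A must use the letter C.
Cb and B are enharmonically the same pitch, but only Cb uses the letter C, so it is the correct spelling here.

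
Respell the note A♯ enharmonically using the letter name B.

Plain B sits 1 semitone above A#, so on the letter B the same pitch needs a flat: Bb.

Bb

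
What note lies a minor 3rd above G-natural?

G up a major third is B, so the target letter is B.
From G, a minor third is 3 semitones up: Bb.

Bb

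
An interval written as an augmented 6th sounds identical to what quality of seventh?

An augmented sixth spans 10 semitones.
A seventh spanning 10 semitones is minor (the major seventh is 11).

minor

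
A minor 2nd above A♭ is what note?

A second above A lands on the letter B.
A minor second spans 1 semitone, so Ab moves to pitch class 9. On the letter B that is Bbb.

Bbb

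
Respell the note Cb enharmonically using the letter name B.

B

Plain B sits at the same pitch as Cb, so on the letter B the same pitch needs a natural: B.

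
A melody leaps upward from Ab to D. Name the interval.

augmented fourth

The letter names run A→D, a span of 3 letter steps, so the interval is some kind of fourth.
Ab to D is 6 semitones. A perfect fourth is 5, so 6 makes it augmented.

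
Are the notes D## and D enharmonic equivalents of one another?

D## is pitch class 4; D is pitch class 2.
The pitch classes differ (4 vs. 2), so they are not enharmonic equivalents.

No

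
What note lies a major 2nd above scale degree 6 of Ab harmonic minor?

Gb

Scale degree 6 of Ab harmonic minor is Fb.
A major second (2 semitones) above Fb lands on the letter G, giving Gb.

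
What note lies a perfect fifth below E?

A fifth below E lands on the letter A.
A perfect fifth spans 7 semitones, so E moves to pitch class 9. On the letter A that is A.

A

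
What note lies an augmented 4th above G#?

C##

A fourth above G lands on the letter C.
An augmented fourth spans 6 semitones, so G# moves to pitch class 2. On the letter C that is C##.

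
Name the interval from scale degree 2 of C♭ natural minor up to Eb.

Scale degree 2 of Cb natural minor is Db.
Db up to Eb: letters D→E make it a second; 2 semitones makes it major.

major second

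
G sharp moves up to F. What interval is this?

diminished seventh

Counting letters G–A–B–C–D–E–F gives a seventh.
G#→F = 9 semitones, 2 narrower than the major seventh (11), so diminished.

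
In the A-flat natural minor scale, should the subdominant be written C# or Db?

Each scale degree takes a distinct letter name. Degree 4 of a scale on A must use the letter D.
Db and C# are enharmonically the same pitch, but only Db uses the letter D, so it is the correct spelling here.

Db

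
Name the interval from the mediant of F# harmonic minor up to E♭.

The mediant of F# harmonic minor is A.
A up to Eb: letters A→E make it a fifth; 6 semitones makes it diminished.

diminished fifth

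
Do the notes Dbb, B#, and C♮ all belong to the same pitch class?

Yes

Dbb = pitch class 0 and B# = pitch class 0 and C = pitch class 0 — the same pitch class, so they are enharmonic equivalents.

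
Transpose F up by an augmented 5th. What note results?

F up a perfect fifth is C, so the target letter is C.
From F, an augmented fifth is 8 semitones up: C#.

C#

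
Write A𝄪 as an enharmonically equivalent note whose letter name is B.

B

Plain B sits at the same pitch as A##, so on the letter B the same pitch needs a natural: B.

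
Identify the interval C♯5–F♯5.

Counting letters C–D–E–F gives a fourth.
C#→F# = 5 semitones, exactly the perfect fourth.

perfect fourth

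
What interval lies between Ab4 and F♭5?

Counting letters A–B–C–D–E–F gives a sixth.
Ab→Fb = 8 semitones, 1 narrower than the major sixth (9), so minor.

minor sixth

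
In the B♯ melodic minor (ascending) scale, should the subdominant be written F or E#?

Each scale degree takes a distinct letter name. Degree 4 of a scale on B must use the letter E.
E# and F are enharmonically the same pitch, but only E# uses the letter E, so it is the correct spelling here.

E#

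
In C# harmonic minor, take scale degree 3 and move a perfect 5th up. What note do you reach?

B

Scale degree 3 of C# harmonic minor is E.
A perfect fifth (7 semitones) above E lands on the letter B, giving B.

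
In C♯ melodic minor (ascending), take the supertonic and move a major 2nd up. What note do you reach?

The supertonic of C# melodic minor (ascending) is D#.
A major second (2 semitones) above D# lands on the letter E, giving E#.

E#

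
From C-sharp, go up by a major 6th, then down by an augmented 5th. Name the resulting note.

D

A major sixth up from C# is A# (letter A, 9 semitones up).
An augmented fifth down from A# is D (letter D, 8 semitones down).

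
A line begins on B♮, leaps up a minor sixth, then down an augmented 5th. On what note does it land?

A minor sixth up from B is G (letter G, 8 semitones up).
An augmented fifth down from G is Cb (letter C, 8 semitones down).

Cb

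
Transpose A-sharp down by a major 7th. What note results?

B

A down a major seventh is Bb, so the target letter is B.
From A#, a major seventh is 11 semitones down: B.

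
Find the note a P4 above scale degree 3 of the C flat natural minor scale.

Abb

Scale degree 3 of Cb natural minor is Ebb.
A perfect fourth (5 semitones) above Ebb lands on the letter A, giving Abb.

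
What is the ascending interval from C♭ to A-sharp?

doubly augmented sixth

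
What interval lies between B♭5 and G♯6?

Counting letters B–C–D–E–F–G gives a sixth.
Bb→G# = 10 semitones, 1 wider than the major sixth (9), so augmented.

augmented sixth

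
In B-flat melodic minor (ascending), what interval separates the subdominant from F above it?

major second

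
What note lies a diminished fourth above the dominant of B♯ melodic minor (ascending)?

B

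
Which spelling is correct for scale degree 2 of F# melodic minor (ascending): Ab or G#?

G#

Each scale degree takes a distinct letter name. Degree 2 of a scale on F must use the letter G.
G# and Ab are enharmonically the same pitch, but only G# uses the letter G, so it is the correct spelling here.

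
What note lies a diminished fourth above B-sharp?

E

A fourth above B lands on the letter E.
A diminished fourth spans 4 semitones, so B# moves to pitch class 4. On the letter E that is E.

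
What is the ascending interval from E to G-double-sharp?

Counting letters E–F–G gives a third.
E→G## = 5 semitones, 1 wider than the major third (4), so augmented.

augmented third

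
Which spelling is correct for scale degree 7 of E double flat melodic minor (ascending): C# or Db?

Each scale degree takes a distinct letter name. Degree 7 of a scale on E must use the letter D.
Db and C# are enharmonically the same pitch, but only Db uses the letter D, so it is the correct spelling here.

Db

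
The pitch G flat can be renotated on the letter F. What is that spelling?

F#

Gb is pitch class 6. The letter F alone is pitch class 5.
To reach pitch class 6 from F requires an offset of +1 semitone, i.e. sharp: F#.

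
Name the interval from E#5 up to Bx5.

Counting letters E–F–G–A–B gives a fifth.
E#→B## = 8 semitones, 1 wider than the perfect fifth (7), so augmented.

augmented fifth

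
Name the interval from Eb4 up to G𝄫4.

diminished third

The letter names run E→G, a span of 2 letter steps, so the interval is some kind of third.
Eb to Gbb is 2 semitones. A major third is 4, so 2 makes it diminished.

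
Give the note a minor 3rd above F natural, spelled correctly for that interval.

Ab

A third above F lands on the letter A.
A minor third spans 3 semitones, so F moves to pitch class 8. On the letter A that is Ab.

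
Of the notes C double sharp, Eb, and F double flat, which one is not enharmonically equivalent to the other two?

In 12-tone equal temperament, enharmonic equivalents share a pitch class. C## is pitch class 2; Eb is pitch class 3; Fbb is pitch class 3.
Eb and Fbb share pitch class 3, while C## is pitch class 2.

C##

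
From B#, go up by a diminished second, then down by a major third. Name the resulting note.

Ab

A diminished second up from B# is C (letter C, 0 semitones up).
A major third down from C is Ab (letter A, 4 semitones down).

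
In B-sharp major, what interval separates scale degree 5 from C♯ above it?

Scale degree 5 of B# major is F##.
F## up to C#: letters F→C make it a fifth; 6 semitones makes it diminished.

diminished fifth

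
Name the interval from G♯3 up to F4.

diminished seventh

Counting letters G–A–B–C–D–E–F gives a seventh.
G#→F = 9 semitones, 2 narrower than the major seventh (11), so diminished.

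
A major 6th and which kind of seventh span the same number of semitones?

A major sixth spans 9 semitones.
A seventh spanning 9 semitones is diminished (the major seventh is 11).

diminished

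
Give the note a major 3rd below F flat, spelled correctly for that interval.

F down a major third is Db, so the target letter is D.
From Fb, a major third is 4 semitones down: Dbb.

Dbb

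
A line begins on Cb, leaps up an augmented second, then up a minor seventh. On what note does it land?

An augmented second up from Cb is D (letter D, 3 semitones up).
A minor seventh up from D is C (letter C, 10 semitones up).

C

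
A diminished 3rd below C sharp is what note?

C down a major third is Ab, so the target letter is A.
From C#, a diminished third is 2 semitones down: A##.

A##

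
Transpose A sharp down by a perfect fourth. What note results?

E#

A down a perfect fourth is E, so the target letter is E.
From A#, a perfect fourth is 5 semitones down: E#.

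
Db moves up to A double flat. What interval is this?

The letter names run D→A, a span of 4 letter steps, so the interval is some kind of fifth.
Db to Abb is 6 semitones. A perfect fifth is 7, so 6 makes it diminished.

diminished fifth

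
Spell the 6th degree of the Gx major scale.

E##

Degree 6 takes the letter 5 steps above G, which is E.
In major, degree 6 sits 9 semitones above the tonic. G## + 9 semitones is pitch class 6, spelled on E as E##.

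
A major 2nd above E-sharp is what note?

A second above E lands on the letter F.
A major second spans 2 semitones, so E# moves to pitch class 7. On the letter F that is F##.

F##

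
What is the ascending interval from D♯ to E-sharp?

major second

The letter names run D→E, a span of 1 letter step, so the interval is some kind of second.
D# to E# is 2 semitones. A major second is 2, so 2 makes it major.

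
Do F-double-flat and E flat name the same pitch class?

Yes

Fbb = pitch class 3 and Eb = pitch class 3 — the same pitch class, so they are enharmonic equivalents.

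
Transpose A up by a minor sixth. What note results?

F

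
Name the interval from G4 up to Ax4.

Counting letters G–A gives a second.
G→A## = 4 semitones, 2 wider than the major second (2), so doubly augmented.

doubly augmented second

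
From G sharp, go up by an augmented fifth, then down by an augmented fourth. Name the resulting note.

A#

An augmented fifth up from G# is D## (letter D, 8 semitones up).
An augmented fourth down from D## is A# (letter A, 6 semitones down).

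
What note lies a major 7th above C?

B

C up a major seventh is B, so the target letter is B.
From C, a major seventh is 11 semitones up: B.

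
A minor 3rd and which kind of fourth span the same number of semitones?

doubly diminished

A minor third spans 3 semitones.
A fourth spanning 3 semitones is doubly diminished (the perfect fourth is 5).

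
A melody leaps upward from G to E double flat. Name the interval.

diminished sixth

Counting letters G–A–B–C–D–E gives a sixth.
G→Ebb = 7 semitones, 2 narrower than the major sixth (9), so diminished.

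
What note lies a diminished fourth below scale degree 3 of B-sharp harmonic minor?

A##

Scale degree 3 of B# harmonic minor is D#.
A diminished fourth (4 semitones) below D# lands on the letter A, giving A##.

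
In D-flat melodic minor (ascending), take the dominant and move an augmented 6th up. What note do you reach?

The dominant of Db melodic minor (ascending) is Ab.
An augmented sixth (10 semitones) above Ab lands on the letter F, giving F#.

F#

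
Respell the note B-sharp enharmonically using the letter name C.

C

Plain C sits at the same pitch as B#, so on the letter C the same pitch needs a natural: C.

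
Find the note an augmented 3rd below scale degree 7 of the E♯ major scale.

B

Scale degree 7 of E# major is D##.
An augmented third (5 semitones) below D## lands on the letter B, giving B.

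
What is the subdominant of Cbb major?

Degree 4 takes the letter 3 steps above C, which is F.
In major, degree 4 sits 5 semitones above the tonic. Cbb + 5 semitones is pitch class 3, spelled on F as Fbb.

Fbb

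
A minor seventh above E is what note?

D

E up a major seventh is D#, so the target letter is D.
From E, a minor seventh is 10 semitones up: D.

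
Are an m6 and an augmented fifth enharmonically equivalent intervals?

A minor sixth spans 8 semitones; an augmented fifth spans 8.
They are enharmonically equivalent.

Yes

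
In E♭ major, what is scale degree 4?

Ab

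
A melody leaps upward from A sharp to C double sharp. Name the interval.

The letter names run A→C, a span of 2 letter steps, so the interval is some kind of third.
A# to C## is 4 semitones. A major third is 4, so 4 makes it major.

major third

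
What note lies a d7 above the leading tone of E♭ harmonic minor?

Cb

The leading tone of Eb harmonic minor is D.
A diminished seventh (9 semitones) above D lands on the letter C, giving Cb.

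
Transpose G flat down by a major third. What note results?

Ebb

G down a major third is Eb, so the target letter is E.
From Gb, a major third is 4 semitones down: Ebb.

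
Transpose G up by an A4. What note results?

C#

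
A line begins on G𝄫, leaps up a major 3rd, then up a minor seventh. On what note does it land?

Abb

A major third up from Gbb is Bbb (letter B, 4 semitones up).
A minor seventh up from Bbb is Abb (letter A, 10 semitones up).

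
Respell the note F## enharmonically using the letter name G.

G

Plain G sits at the same pitch as F##, so on the letter G the same pitch needs a natural: G.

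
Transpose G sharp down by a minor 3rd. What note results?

E#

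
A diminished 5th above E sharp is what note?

B

E up a perfect fifth is B, so the target letter is B.
From E#, a diminished fifth is 6 semitones up: B.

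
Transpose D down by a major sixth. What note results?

F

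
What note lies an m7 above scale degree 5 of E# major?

A#

Scale degree 5 of E# major is B#.
A minor seventh (10 semitones) above B# lands on the letter A, giving A#.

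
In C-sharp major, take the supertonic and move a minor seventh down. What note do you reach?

E#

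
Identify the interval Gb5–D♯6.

The letter names run G→D, a span of 4 letter steps, so the interval is some kind of fifth.
Gb to D# is 9 semitones. A perfect fifth is 7, so 9 makes it doubly augmented.

doubly augmented fifth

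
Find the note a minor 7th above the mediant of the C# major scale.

D#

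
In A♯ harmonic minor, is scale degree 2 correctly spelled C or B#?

B#

Each scale degree takes a distinct letter name. Degree 2 of a scale on A must use the letter B.
B# and C are enharmonically the same pitch, but only B# uses the letter B, so it is the correct spelling here.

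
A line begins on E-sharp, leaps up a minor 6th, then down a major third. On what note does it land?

A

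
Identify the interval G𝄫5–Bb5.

augmented third

Counting letters G–A–B gives a third.
Gbb→Bb = 5 semitones, 1 wider than the major third (4), so augmented.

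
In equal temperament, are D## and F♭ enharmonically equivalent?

Yes

D## = pitch class 4 and Fb = pitch class 4 — the same pitch class, so they are enharmonic equivalents.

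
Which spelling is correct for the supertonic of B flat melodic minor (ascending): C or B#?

Each scale degree takes a distinct letter name. Degree 2 of a scale on B must use the letter C.
C and B# are enharmonically the same pitch, but only C uses the letter C, so it is the correct spelling here.

C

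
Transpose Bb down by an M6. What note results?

B down a major sixth is D, so the target letter is D.
From Bb, a major sixth is 9 semitones down: Db.

Db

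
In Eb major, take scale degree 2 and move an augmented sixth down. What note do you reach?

Scale degree 2 of Eb major is F.
An augmented sixth (10 semitones) below F lands on the letter A, giving Abb.

Abb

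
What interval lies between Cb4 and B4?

augmented seventh

The letter names run C→B, a span of 6 letter steps, so the interval is some kind of seventh.
Cb to B is 12 semitones. A major seventh is 11, so 12 makes it augmented.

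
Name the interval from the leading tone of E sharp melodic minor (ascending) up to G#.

diminished fourth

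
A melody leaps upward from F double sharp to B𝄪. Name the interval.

The letter names run F→B, a span of 3 letter steps, so the interval is some kind of fourth.
F## to B## is 6 semitones. A perfect fourth is 5, so 6 makes it augmented.

augmented fourth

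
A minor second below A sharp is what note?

G##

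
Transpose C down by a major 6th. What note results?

C down a major sixth is Eb, so the target letter is E.
From C, a major sixth is 9 semitones down: Eb.

Eb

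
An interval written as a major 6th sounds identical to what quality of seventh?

A major sixth spans 9 semitones.
A seventh spanning 9 semitones is diminished (the major seventh is 11).

diminished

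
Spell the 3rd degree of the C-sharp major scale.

The C# major scale runs C# D# E# F# G# A# B#.
Degree 3 is E#.

E#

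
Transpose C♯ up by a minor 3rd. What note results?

C up a major third is E, so the target letter is E.
From C#, a minor third is 3 semitones up: E.

E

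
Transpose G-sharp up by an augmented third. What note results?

A third above G lands on the letter B.
An augmented third spans 5 semitones, so G# moves to pitch class 1. On the letter B that is B##.

B##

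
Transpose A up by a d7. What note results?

A up a major seventh is G#, so the target letter is G.
From A, a diminished seventh is 9 semitones up: Gb.

Gb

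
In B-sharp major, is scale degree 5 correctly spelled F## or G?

F##

Each scale degree takes a distinct letter name. Degree 5 of a scale on B must use the letter F.
F## and G are enharmonically the same pitch, but only F## uses the letter F, so it is the correct spelling here.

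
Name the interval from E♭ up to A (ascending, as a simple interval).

augmented fourth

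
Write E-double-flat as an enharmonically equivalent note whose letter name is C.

Ebb is pitch class 2. The letter C alone is pitch class 0.
To reach pitch class 2 from C requires an offset of +2 semitones, i.e. double sharp: C##.

C##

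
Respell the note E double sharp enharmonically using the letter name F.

F#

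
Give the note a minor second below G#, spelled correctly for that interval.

G down a major second is F, so the target letter is F.
From G#, a minor second is 1 semitone down: F##.

F##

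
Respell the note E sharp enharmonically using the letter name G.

Plain G sits 2 semitones above E#, so on the letter G the same pitch needs a double flat: Gbb.

Gbb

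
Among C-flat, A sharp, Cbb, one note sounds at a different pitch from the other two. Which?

Cb

In 12-tone equal temperament, enharmonic equivalents share a pitch class. Cb is pitch class 11; A# is pitch class 10; Cbb is pitch class 10.
A# and Cbb share pitch class 10, while Cb is pitch class 11.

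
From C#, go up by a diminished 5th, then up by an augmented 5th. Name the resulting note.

D#

A diminished fifth up from C# is G (letter G, 6 semitones up).
An augmented fifth up from G is D# (letter D, 8 semitones up).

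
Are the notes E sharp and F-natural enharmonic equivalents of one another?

E# is pitch class 5; F is pitch class 5.
All spellings map to pitch class 5, so they are enharmonically equivalent.

Yes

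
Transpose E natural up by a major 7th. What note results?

D#

A seventh above E lands on the letter D.
A major seventh spans 11 semitones, so E moves to pitch class 3. On the letter D that is D#.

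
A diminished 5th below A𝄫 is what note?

Db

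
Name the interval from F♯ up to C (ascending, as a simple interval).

The letter names run F→C, a span of 4 letter steps, so the interval is some kind of fifth.
F# to C is 6 semitones. A perfect fifth is 7, so 6 makes it diminished.

diminished fifth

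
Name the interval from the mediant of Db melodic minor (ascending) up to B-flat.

The mediant of Db melodic minor (ascending) is Fb.
Fb up to Bb: letters F→B make it a fourth; 6 semitones makes it augmented.

augmented fourth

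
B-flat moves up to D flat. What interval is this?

The letter names run B→D, a span of 2 letter steps, so the interval is some kind of third.
Bb to Db is 3 semitones. A major third is 4, so 3 makes it minor.

minor third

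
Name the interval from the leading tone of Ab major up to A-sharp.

The leading tone of Ab major is G.
G up to A#: letters G→A make it a second; 3 semitones makes it augmented.

augmented second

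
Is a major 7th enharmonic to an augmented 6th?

A major seventh spans 11 semitones; an augmented sixth spans 10.
The spans differ, so they are not enharmonic equivalents.

No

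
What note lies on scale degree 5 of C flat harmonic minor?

Gb

The Cb harmonic minor scale runs Cb Db Ebb Fb Gb Abb Bb.
Degree 5 is Gb.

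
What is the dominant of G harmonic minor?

Degree 5 takes the letter 4 steps above G, which is D.
In harmonic minor, degree 5 sits 7 semitones above the tonic. G + 7 semitones is pitch class 2, spelled on D as D.

D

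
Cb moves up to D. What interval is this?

Counting letters C–D gives a second.
Cb→D = 3 semitones, 1 wider than the major second (2), so augmented.

augmented second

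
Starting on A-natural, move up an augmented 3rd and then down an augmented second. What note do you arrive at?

B

An augmented third up from A is C## (letter C, 5 semitones up).
An augmented second down from C## is B (letter B, 3 semitones down).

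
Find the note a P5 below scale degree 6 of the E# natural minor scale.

Scale degree 6 of E# natural minor is C#.
A perfect fifth (7 semitones) below C# lands on the letter F, giving F#.

F#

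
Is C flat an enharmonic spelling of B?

Cb = pitch class 11 and B = pitch class 11 — the same pitch class, so they are enharmonic equivalents.

Yes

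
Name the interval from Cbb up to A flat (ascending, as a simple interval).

augmented sixth

Counting letters C–D–E–F–G–A gives a sixth.
Cbb→Ab = 10 semitones, 1 wider than the major sixth (9), so augmented.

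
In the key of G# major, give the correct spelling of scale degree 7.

The G# major scale runs G# A# B# C# D# E# F##.
Degree 7 is F##.

F##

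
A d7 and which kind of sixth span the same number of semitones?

A diminished seventh spans 9 semitones.
A sixth spanning 9 semitones is major (the major sixth is 9).

major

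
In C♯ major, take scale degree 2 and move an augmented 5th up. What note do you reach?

A##

Scale degree 2 of C# major is D#.
An augmented fifth (8 semitones) above D# lands on the letter A, giving A##.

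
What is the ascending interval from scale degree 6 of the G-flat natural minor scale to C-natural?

Scale degree 6 of Gb natural minor is Ebb.
Ebb up to C: letters E→C make it a sixth; 10 semitones makes it augmented.

augmented sixth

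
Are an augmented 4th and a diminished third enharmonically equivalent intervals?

An augmented fourth spans 6 semitones; a diminished third spans 2.
The spans differ, so they are not enharmonic equivalents.

No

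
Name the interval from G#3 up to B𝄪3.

Counting letters G–A–B gives a third.
G#→B## = 5 semitones, 1 wider than the major third (4), so augmented.

augmented third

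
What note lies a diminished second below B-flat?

A#

A second below B lands on the letter A.
A diminished second spans 0 semitones, so Bb moves to pitch class 10. On the letter A that is A#.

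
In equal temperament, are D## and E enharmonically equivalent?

D## is pitch class 4; E is pitch class 4.
All spellings map to pitch class 4, so they are enharmonically equivalent.

Yes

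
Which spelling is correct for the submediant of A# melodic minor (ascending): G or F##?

F##

Each scale degree takes a distinct letter name. Degree 6 of a scale on A must use the letter F.
F## and G are enharmonically the same pitch, but only F## uses the letter F, so it is the correct spelling here.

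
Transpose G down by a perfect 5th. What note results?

G down a perfect fifth is C, so the target letter is C.
From G, a perfect fifth is 7 semitones down: C.

C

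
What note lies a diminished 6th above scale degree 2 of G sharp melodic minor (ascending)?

Scale degree 2 of G# melodic minor (ascending) is A#.
A diminished sixth (7 semitones) above A# lands on the letter F, giving F.

F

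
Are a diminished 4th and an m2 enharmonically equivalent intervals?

A diminished fourth spans 4 semitones; a minor second spans 1.
The spans differ, so they are not enharmonic equivalents.

No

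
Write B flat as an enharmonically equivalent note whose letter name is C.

Bb is pitch class 10. The letter C alone is pitch class 0.
To reach pitch class 10 from C requires an offset of -2 semitones, i.e. double flat: Cbb.

Cbb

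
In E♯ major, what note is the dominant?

B#

Degree 5 takes the letter 4 steps above E, which is B.
In major, degree 5 sits 7 semitones above the tonic. E# + 7 semitones is pitch class 0, spelled on B as B#.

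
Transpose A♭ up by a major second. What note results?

A up a major second is B, so the target letter is B.
From Ab, a major second is 2 semitones up: Bb.

Bb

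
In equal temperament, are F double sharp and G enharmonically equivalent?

F## = pitch class 7 and G = pitch class 7 — the same pitch class, so they are enharmonic equivalents.

Yes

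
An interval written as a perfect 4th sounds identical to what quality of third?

augmented

A perfect fourth spans 5 semitones.
A third spanning 5 semitones is augmented (the major third is 4).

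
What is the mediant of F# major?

A#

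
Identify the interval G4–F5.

Counting letters G–A–B–C–D–E–F gives a seventh.
G→F = 10 semitones, 1 narrower than the major seventh (11), so minor.

minor seventh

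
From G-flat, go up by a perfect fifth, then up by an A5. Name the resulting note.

A perfect fifth up from Gb is Db (letter D, 7 semitones up).
An augmented fifth up from Db is A (letter A, 8 semitones up).

A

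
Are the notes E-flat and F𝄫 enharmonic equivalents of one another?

Yes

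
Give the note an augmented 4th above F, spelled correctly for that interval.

F up a perfect fourth is Bb, so the target letter is B.
From F, an augmented fourth is 6 semitones up: B.

B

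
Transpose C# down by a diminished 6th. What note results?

A sixth below C lands on the letter E.
A diminished sixth spans 7 semitones, so C# moves to pitch class 6. On the letter E that is E##.

E##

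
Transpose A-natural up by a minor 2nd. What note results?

Bb

A second above A lands on the letter B.
A minor second spans 1 semitone, so A moves to pitch class 10. On the letter B that is Bb.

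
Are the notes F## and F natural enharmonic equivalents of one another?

No

F## is pitch class 7; F is pitch class 5.
The pitch classes differ (7 vs. 5), so they are not enharmonic equivalents.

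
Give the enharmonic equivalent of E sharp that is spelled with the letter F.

F

E# is pitch class 5. The letter F alone is pitch class 5.
Pitch class 5 on F needs no accidental: F.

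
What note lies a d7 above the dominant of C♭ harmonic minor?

The dominant of Cb harmonic minor is Gb.
A diminished seventh (9 semitones) above Gb lands on the letter F, giving Fbb.

Fbb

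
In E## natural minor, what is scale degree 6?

C##

Degree 6 takes the letter 5 steps above E, which is C.
In natural minor, degree 6 sits 8 semitones above the tonic. E## + 8 semitones is pitch class 2, spelled on C as C##.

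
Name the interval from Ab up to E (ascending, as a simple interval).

augmented fifth

The letter names run A→E, a span of 4 letter steps, so the interval is some kind of fifth.
Ab to E is 8 semitones. A perfect fifth is 7, so 8 makes it augmented.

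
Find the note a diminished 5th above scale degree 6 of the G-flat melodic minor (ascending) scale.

Scale degree 6 of Gb melodic minor (ascending) is Eb.
A diminished fifth (6 semitones) above Eb lands on the letter B, giving Bbb.

Bbb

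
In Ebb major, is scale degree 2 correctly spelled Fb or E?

Fb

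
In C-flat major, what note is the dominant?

Gb

The Cb major scale runs Cb Db Eb Fb Gb Ab Bb.
Degree 5 is Gb.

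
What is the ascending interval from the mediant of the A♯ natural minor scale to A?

minor sixth

The mediant of A# natural minor is C#.
C# up to A: letters C→A make it a sixth; 8 semitones makes it minor.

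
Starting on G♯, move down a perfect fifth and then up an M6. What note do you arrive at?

A#

A perfect fifth down from G# is C# (letter C, 7 semitones down).
A major sixth up from C# is A# (letter A, 9 semitones up).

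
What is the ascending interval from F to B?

augmented fourth

Counting letters F–G–A–B gives a fourth.
F→B = 6 semitones, 1 wider than the perfect fourth (5), so augmented.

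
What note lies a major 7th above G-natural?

F#

G up a major seventh is F#, so the target letter is F.
From G, a major seventh is 11 semitones up: F#.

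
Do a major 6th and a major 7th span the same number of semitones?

No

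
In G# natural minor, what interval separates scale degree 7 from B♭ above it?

Scale degree 7 of G# natural minor is F#.
F# up to Bb: letters F→B make it a fourth; 4 semitones makes it diminished.

diminished fourth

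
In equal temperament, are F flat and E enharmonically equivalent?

Fb is pitch class 4; E is pitch class 4.
All spellings map to pitch class 4, so they are enharmonically equivalent.

Yes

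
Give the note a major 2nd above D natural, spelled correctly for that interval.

D up a major second is E, so the target letter is E.
From D, a major second is 2 semitones up: E.

E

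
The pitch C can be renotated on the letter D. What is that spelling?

Dbb

Plain D sits 2 semitones above C, so on the letter D the same pitch needs a double flat: Dbb.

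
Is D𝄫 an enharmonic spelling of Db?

Dbb is pitch class 0; Db is pitch class 1.
The pitch classes differ (0 vs. 1), so they are not enharmonic equivalents.

No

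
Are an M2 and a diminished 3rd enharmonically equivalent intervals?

Yes

A major second spans 2 semitones; a diminished third spans 2.
They are enharmonically equivalent.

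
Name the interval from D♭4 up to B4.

augmented sixth

The letter names run D→B, a span of 5 letter steps, so the interval is some kind of sixth.
Db to B is 10 semitones. A major sixth is 9, so 10 makes it augmented.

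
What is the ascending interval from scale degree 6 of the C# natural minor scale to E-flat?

Scale degree 6 of C# natural minor is A.
A up to Eb: letters A→E make it a fifth; 6 semitones makes it diminished.

diminished fifth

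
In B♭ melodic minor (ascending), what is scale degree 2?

C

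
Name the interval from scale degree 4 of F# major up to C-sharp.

Scale degree 4 of F# major is B.
B up to C#: letters B→C make it a second; 2 semitones makes it major.

major second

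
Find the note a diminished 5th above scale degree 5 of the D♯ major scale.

E

Scale degree 5 of D# major is A#.
A diminished fifth (6 semitones) above A# lands on the letter E, giving E.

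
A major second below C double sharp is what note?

B#

A second below C lands on the letter B.
A major second spans 2 semitones, so C## moves to pitch class 0. On the letter B that is B#.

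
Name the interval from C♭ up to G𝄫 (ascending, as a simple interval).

The letter names run C→G, a span of 4 letter steps, so the interval is some kind of fifth.
Cb to Gbb is 6 semitones. A perfect fifth is 7, so 6 makes it diminished.

diminished fifth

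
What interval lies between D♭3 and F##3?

doubly augmented third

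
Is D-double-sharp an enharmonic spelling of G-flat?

Two spellings are enharmonically equivalent only if they share a pitch class.
Here D## → 4, Gb → 6; 4 ≠ 6, so they are not.

No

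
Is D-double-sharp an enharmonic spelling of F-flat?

D## = pitch class 4 and Fb = pitch class 4 — the same pitch class, so they are enharmonic equivalents.

Yes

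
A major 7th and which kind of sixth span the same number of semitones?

doubly augmented

A major seventh spans 11 semitones.
A sixth spanning 11 semitones is doubly augmented (the major sixth is 9).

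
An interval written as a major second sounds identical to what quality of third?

A major second spans 2 semitones.
A third spanning 2 semitones is diminished (the major third is 4).

diminished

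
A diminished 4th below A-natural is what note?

A fourth below A lands on the letter E.
A diminished fourth spans 4 semitones, so A moves to pitch class 5. On the letter E that is E#.

E#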